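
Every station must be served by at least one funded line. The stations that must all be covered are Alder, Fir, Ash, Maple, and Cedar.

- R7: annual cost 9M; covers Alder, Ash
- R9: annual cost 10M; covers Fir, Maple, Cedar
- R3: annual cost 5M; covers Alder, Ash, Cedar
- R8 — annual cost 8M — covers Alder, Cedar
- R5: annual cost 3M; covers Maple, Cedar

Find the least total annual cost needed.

Choose R9 and R3: together they cover Alder, Fir, Ash, Maple, Cedar — every station.
Total annual cost: 10 + 5 = 15.

15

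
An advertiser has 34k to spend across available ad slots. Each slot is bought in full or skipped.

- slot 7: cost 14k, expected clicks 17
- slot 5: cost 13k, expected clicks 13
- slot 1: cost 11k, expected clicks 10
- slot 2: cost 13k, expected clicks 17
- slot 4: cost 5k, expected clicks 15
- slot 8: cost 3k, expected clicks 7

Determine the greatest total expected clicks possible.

52

This is a 0-1 knapsack instance.
Take slot 5, slot 2, slot 4, and slot 8: cost 13 + 13 + 5 + 3 = 34 ≤ 34, expected clicks 13 + 17 + 15 + 7 = 52.
No other feasible combination does better.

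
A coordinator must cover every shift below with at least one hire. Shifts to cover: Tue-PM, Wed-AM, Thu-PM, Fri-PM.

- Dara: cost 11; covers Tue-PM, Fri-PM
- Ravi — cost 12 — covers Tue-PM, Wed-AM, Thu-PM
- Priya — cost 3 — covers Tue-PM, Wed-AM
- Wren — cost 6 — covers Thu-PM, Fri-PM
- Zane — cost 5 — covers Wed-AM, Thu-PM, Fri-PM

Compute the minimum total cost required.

8

Choose Priya and Zane: together they cover Tue-PM, Wed-AM, Thu-PM, Fri-PM — every shift.
Total cost: 3 + 5 = 8.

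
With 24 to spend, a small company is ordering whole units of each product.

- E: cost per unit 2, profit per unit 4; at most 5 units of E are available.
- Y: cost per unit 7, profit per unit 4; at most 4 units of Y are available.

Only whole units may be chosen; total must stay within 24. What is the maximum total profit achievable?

This is a bounded integer knapsack.
E has the best ratio (4/2); taking only E gives at most 5×4 = 20 (stopped by the supply cap of 5).
Mixing does better — 5×E and 2×Y: cost 24 ≤ 24, profit 5·4 + 2·4 = 28.

28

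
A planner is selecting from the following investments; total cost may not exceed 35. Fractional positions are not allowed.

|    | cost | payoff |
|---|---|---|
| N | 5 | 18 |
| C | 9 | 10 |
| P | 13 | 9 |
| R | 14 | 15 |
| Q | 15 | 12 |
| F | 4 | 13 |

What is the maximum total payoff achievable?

56

Allowing fractional choices, the relaxed optimum would be about 58.4, but investments are indivisible.
N + C + Q + F: cost 5 + 9 + 15 + 4 = 33 ≤ 35, payoff 18 + 10 + 12 + 13 = 53.
N + C + R + F: cost 5 + 9 + 14 + 4 = 32 ≤ 35, payoff 18 + 10 + 15 + 13 = 56.
Best is N, C, R, and F with total payoff 56.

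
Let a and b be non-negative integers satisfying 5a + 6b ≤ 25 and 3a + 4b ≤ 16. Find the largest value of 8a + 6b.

40

(a,b)=(5,0): 5·5+6·0=25≤25, 3·5+4·0=15≤16, objective 40.
(a,b)=(4,0): 5·4+6·0=20≤25, 3·4+4·0=12≤16, objective 32.
Maximum is 40 at (a,b)=(5,0).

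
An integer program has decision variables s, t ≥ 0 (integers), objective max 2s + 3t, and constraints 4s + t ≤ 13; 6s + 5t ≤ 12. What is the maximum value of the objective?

6

Relaxing integrality, the LP optimum is 7.20 at (s,t) = (0, 2.4), which is not an integer point.
(s,t)=(0,2) is feasible, giving 6.
(s,t)=(1,1) is feasible, giving 5.
(s,t)=(0,1) is feasible, giving 3.
No feasible integer point exceeds 6.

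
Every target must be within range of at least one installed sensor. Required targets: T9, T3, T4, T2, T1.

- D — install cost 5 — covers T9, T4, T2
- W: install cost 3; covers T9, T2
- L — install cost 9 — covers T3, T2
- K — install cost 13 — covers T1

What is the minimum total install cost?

27

The greedy cost-per-new-target heuristic would pick W, D, L, and K for 30, but a cheaper cover exists.
Choose D, L, and K: together they cover T9, T3, T4, T2, T1 — every target.
Total install cost: 5 + 9 + 13 = 27.
No cover costs less than 27.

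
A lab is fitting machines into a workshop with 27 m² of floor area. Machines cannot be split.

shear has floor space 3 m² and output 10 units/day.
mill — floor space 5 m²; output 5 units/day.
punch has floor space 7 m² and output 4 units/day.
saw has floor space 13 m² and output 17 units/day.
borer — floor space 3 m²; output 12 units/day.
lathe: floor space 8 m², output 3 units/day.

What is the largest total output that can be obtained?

44

Take shear, mill, saw, and borer: floor space 3 + 5 + 13 + 3 = 24 ≤ 27, output 10 + 5 + 17 + 12 = 44.
No other feasible combination does better.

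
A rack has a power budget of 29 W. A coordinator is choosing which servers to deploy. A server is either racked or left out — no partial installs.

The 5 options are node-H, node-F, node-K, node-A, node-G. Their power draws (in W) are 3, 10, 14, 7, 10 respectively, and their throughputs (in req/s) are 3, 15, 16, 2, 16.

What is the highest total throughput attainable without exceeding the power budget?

35

Take node-H, node-K, and node-G: power draw 3 + 14 + 10 = 27 ≤ 29, throughput 3 + 16 + 16 = 35.
No other feasible combination does better.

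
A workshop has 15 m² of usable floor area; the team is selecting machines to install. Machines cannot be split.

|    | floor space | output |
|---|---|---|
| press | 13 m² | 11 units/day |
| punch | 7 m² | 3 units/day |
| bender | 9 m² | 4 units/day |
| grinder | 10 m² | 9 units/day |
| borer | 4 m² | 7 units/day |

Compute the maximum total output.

16

grinder + borer: floor space 10 + 4 = 14 ≤ 15, output 9 + 7 = 16.
press: floor space 13 ≤ 15, output 11.
bender + borer: floor space 9 + 4 = 13 ≤ 15, output 4 + 7 = 11.
Best is grinder and borer with total output 16.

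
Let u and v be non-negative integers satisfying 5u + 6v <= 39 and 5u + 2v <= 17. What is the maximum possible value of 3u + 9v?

(u,v)=(0,6): 5·0+6·6=36≤39, 5·0+2·6=12≤17, objective 54.
(u,v)=(1,5): 5·1+6·5=35≤39, 5·1+2·5=15≤17, objective 48.
(u,v)=(0,5): 5·0+6·5=30≤39, 5·0+2·5=10≤17, objective 45.
The best lattice point is (0,6), giving 54.

54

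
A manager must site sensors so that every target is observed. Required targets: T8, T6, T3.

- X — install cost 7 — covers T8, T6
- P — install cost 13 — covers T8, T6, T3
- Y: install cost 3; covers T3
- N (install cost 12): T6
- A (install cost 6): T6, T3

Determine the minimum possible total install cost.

This is an integer covering problem.
Choose X and Y: together they cover T8, T6, T3 — every target.
Total install cost: 7 + 3 = 10.
No cover costs less than 10.

10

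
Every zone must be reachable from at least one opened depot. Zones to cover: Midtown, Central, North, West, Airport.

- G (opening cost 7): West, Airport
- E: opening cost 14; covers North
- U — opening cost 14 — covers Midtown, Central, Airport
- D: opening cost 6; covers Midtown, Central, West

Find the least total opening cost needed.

27

Choose G, E, and D: together they cover Midtown, Central, North, West, Airport — every zone.
Total opening cost: 7 + 14 + 6 = 27.
No cover costs less than 27.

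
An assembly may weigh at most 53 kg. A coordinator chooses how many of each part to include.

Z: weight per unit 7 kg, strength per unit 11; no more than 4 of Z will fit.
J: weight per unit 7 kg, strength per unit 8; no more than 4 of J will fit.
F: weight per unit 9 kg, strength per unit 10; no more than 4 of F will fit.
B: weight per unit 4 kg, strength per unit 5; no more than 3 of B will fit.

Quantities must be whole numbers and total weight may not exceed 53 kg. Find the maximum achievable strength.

73

This is a bounded integer knapsack.
Take 4×Z, 3×J, and 1×B: weight 53 ≤ 53, strength 4·11 + 3·8 + 1·5 = 73.
Z has the best ratio (11/7) and is taken to its limit of 4; remaining capacity is filled optimally with the others.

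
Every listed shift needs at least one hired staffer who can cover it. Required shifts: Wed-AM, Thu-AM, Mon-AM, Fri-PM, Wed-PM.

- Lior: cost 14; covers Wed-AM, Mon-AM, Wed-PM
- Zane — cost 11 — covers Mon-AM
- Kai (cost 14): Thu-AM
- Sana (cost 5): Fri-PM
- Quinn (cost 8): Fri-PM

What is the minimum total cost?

This is a weighted set-cover instance.
Choose Lior, Kai, and Sana: together they cover Wed-AM, Thu-AM, Mon-AM, Fri-PM, Wed-PM — every shift.
Total cost: 14 + 14 + 5 = 33.

33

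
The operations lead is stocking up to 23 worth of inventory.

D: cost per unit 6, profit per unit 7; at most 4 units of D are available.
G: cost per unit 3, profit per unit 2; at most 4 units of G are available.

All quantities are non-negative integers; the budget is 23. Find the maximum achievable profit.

Take 3×D and 1×G: cost 21 ≤ 23, profit 3·7 + 1·2 = 23.
No other integer combination yields more.

23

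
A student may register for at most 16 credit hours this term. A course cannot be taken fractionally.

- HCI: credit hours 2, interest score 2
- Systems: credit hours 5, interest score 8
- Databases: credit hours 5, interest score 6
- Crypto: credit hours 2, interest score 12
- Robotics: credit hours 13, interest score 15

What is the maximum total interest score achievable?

28

This is an integer program with binary decision variables.
Allowing fractional choices, the relaxed optimum would be about 30.6, but courses are indivisible.
HCI + Systems + Databases + Crypto: credit hours 2 + 5 + 5 + 2 = 14 ≤ 16, interest score 2 + 8 + 6 + 12 = 28.
Crypto + Robotics: credit hours 2 + 13 = 15 ≤ 16, interest score 12 + 15 = 27.
Best is HCI, Systems, Databases, and Crypto with total interest score 28.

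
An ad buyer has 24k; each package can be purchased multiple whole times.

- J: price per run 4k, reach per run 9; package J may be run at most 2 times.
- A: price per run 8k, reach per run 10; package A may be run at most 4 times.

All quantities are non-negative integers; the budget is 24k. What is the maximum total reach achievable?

38

3×A: price 24 ≤ 24, reach 3·10 = 30.
2×J and 2×A: price 24 ≤ 24, reach 2·9 + 2·10 = 38.
Best is 38.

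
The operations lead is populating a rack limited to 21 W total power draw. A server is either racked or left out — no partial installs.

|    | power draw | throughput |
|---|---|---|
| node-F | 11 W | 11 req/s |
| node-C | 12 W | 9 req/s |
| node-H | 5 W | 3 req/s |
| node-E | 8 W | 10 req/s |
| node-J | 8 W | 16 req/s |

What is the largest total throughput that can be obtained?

29

Allowing fractional choices, the relaxed optimum would be about 31.0, but servers are indivisible.
node-E + node-J: power draw 8 + 8 = 16 ≤ 21, throughput 10 + 16 = 26.
node-F + node-J: power draw 11 + 8 = 19 ≤ 21, throughput 11 + 16 = 27.
node-H + node-E + node-J: power draw 5 + 8 + 8 = 21 ≤ 21, throughput 3 + 10 + 16 = 29.
Best is node-H, node-E, and node-J with total throughput 29.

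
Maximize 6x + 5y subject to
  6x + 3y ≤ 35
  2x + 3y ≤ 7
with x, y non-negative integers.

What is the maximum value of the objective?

18

The continuous relaxation peaks at (3.5, 0) with value 21.00; rounding to a feasible lattice point costs some objective.
(x,y)=(3,0): 6·3+3·0=18≤35, 2·3+3·0=6≤7, objective 18.
(x,y)=(2,1): 6·2+3·1=15≤35, 2·2+3·1=7≤7, objective 17.
(x,y)=(2,0): 6·2+3·0=12≤35, 2·2+3·0=4≤7, objective 12.
No feasible integer point exceeds 18.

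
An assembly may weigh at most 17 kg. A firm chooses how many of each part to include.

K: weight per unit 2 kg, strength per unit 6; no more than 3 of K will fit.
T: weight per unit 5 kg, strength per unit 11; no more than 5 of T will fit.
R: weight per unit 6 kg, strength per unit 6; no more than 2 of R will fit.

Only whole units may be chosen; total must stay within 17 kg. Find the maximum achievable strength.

Take 3×K and 2×T: weight 16 ≤ 17, strength 3·6 + 2·11 = 40.
K has the best ratio (6/2) and is taken to its limit of 3; remaining capacity is filled optimally with the others.

40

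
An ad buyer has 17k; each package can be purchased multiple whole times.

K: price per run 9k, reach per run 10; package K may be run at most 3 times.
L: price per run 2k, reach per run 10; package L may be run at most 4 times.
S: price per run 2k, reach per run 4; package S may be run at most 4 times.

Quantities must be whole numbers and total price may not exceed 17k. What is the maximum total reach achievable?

56

This is a bounded integer knapsack.
4×L and 3×S: price 14 ≤ 17, reach 4·10 + 3·4 = 52.
4×L and 4×S: price 16 ≤ 17, reach 4·10 + 4·4 = 56.
Best is 56.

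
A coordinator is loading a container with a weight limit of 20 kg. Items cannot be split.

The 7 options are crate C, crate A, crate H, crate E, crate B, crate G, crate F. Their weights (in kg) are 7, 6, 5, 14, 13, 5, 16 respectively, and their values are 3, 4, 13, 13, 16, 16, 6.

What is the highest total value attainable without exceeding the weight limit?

33

Allowing fractional choices, the relaxed optimum would be about 41.3, but items are indivisible.
crate B + crate G: weight 13 + 5 = 18 ≤ 20, value 16 + 16 = 32.
crate C + crate H + crate G: weight 7 + 5 + 5 = 17 ≤ 20, value 3 + 13 + 16 = 32.
crate A + crate H + crate G: weight 6 + 5 + 5 = 16 ≤ 20, value 4 + 13 + 16 = 33.
Best is crate A, crate H, and crate G with total value 33.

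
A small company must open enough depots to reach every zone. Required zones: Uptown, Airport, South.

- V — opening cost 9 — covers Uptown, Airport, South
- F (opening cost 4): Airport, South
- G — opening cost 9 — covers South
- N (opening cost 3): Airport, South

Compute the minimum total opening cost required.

This is a weighted set-cover instance.
The greedy cost-per-new-zone heuristic would pick N and V for 12, but a cheaper cover exists.
V alone covers Uptown, Airport, South — every zone.
Total opening cost: 9.
No cover costs less than 9.

9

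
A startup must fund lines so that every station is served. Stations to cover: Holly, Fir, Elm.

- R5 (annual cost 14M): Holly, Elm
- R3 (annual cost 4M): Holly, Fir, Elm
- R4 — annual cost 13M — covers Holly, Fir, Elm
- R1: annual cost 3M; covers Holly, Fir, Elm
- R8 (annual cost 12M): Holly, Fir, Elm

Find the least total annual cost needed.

This is an integer covering problem.
R1 alone covers Holly, Fir, Elm — every station.
Total annual cost: 3.
No cover costs less than 3.

3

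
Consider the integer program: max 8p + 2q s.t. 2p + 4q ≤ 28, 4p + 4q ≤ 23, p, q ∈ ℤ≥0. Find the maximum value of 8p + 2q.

Relaxing integrality, the LP optimum is 46.00 at (p,q) = (5.75, 0), which is not an integer point.
(p,q)=(5,0): 2·5+4·0=10≤28, 4·5+4·0=20≤23, objective 40.
(p,q)=(4,1): 2·4+4·1=12≤28, 4·4+4·1=20≤23, objective 34.
(p,q)=(4,0): 2·4+4·0=8≤28, 4·4+4·0=16≤23, objective 32.
No feasible integer point exceeds 40.

40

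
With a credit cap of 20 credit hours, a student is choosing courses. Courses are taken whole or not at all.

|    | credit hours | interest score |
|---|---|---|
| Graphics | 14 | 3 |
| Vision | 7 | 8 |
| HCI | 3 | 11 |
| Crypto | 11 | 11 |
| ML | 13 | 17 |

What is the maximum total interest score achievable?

This is a 0-1 knapsack instance.
Vision + ML: credit hours 7 + 13 = 20 ≤ 20, interest score 8 + 17 = 25.
HCI + ML: credit hours 3 + 13 = 16 ≤ 20, interest score 11 + 17 = 28.
HCI + Crypto: credit hours 3 + 11 = 14 ≤ 20, interest score 11 + 11 = 22.
Best is HCI and ML with total interest score 28.

28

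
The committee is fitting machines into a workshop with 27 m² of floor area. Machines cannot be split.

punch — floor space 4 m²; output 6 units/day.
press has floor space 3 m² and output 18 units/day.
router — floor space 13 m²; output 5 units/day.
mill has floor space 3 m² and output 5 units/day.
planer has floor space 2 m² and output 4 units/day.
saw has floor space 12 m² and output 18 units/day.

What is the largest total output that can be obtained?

51

Treat it as a binary knapsack problem.
Take punch, press, mill, planer, and saw: floor space 4 + 3 + 3 + 2 + 12 = 24 ≤ 27, output 6 + 18 + 5 + 4 + 18 = 51.
No other feasible combination does better.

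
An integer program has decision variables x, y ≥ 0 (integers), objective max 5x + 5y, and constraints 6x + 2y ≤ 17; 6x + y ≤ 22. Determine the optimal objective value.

40

The continuous relaxation peaks at (0, 8.5) with value 42.50; rounding to a feasible lattice point costs some objective.
(x,y)=(0,8): 6·0+2·8=16≤17, 6·0+1·8=8≤22, objective 40.
(x,y)=(0,7): 6·0+2·7=14≤17, 6·0+1·7=7≤22, objective 35.
The best lattice point is (0,8), giving 40.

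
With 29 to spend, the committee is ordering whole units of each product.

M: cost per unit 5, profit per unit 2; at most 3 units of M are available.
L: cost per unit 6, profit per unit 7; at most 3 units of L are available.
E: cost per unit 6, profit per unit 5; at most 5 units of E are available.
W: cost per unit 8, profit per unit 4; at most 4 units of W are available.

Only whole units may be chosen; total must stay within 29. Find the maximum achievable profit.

L has the best ratio (7/6); taking only L gives at most 3×7 = 21 (stopped by the supply cap of 3).
Mixing does better — 1×M, 3×L, and 1×E: cost 29 ≤ 29, profit 1·2 + 3·7 + 1·5 = 28.

28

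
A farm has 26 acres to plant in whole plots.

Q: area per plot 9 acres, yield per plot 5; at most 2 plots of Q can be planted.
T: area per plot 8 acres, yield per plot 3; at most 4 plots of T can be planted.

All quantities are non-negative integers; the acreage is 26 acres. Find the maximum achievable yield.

13

This is a bounded integer knapsack.
Q has the best ratio (5/9); taking only Q gives at most 2×5 = 10 (stopped by the area limit).
Mixing does better — 2×Q and 1×T: area 26 ≤ 26, yield 2·5 + 1·3 = 13.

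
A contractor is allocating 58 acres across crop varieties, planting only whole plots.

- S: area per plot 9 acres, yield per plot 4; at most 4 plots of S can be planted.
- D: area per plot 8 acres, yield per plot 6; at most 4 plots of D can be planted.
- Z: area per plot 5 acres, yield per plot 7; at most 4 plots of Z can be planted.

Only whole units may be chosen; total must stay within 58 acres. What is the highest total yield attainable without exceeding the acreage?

52

1×S, 3×D, and 4×Z: area 53 ≤ 58, yield 1·4 + 3·6 + 4·7 = 50.
4×D and 4×Z: area 52 ≤ 58, yield 4·6 + 4·7 = 52.
Best is 52.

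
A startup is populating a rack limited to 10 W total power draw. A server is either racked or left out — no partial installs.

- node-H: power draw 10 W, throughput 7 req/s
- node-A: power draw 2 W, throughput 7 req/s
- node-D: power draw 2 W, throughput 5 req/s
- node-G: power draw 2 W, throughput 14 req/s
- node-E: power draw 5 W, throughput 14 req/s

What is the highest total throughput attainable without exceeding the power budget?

node-D + node-G + node-E: power draw 2 + 2 + 5 = 9 ≤ 10, throughput 5 + 14 + 14 = 33.
node-A + node-G + node-E: power draw 2 + 2 + 5 = 9 ≤ 10, throughput 7 + 14 + 14 = 35.
node-G + node-E: power draw 2 + 5 = 7 ≤ 10, throughput 14 + 14 = 28.
Best is node-A, node-G, and node-E with total throughput 35.

35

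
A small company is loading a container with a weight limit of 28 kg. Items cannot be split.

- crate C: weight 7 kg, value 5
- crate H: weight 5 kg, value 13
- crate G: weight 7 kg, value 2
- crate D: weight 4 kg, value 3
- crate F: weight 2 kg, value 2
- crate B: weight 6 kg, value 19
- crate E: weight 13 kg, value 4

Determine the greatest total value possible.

42

This is an integer program with binary decision variables.
Allowing fractional choices, the relaxed optimum would be about 43.2, but items are indivisible.
crate C + crate H + crate D + crate B: weight 7 + 5 + 4 + 6 = 22 ≤ 28, value 5 + 13 + 3 + 19 = 40.
crate C + crate H + crate D + crate F + crate B: weight 7 + 5 + 4 + 2 + 6 = 24 ≤ 28, value 5 + 13 + 3 + 2 + 19 = 42.
crate C + crate H + crate G + crate F + crate B: weight 7 + 5 + 7 + 2 + 6 = 27 ≤ 28, value 5 + 13 + 2 + 2 + 19 = 41.
Best is crate C, crate H, crate D, crate F, and crate B with total value 42.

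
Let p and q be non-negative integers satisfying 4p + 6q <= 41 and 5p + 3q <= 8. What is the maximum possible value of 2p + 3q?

The continuous relaxation peaks at (0, 2.67) with value 8.00; rounding to a feasible lattice point costs some objective.
(p,q)=(0,2): 4·0+6·2=12≤41, 5·0+3·2=6≤8, objective 6.
(p,q)=(1,1): 4·1+6·1=10≤41, 5·1+3·1=8≤8, objective 5.
(p,q)=(0,1): 4·0+6·1=6≤41, 5·0+3·1=3≤8, objective 3.
No feasible integer point exceeds 6.

6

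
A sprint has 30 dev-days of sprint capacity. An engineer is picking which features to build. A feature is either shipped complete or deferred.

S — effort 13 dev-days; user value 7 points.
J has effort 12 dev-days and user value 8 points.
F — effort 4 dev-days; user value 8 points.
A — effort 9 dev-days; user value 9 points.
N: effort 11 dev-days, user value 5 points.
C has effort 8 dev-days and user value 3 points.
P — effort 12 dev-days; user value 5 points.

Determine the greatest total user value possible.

25

Allowing fractional choices, the relaxed optimum would be about 27.7, but features are indivisible.
S + J + F: effort 13 + 12 + 4 = 29 ≤ 30, user value 7 + 8 + 8 = 23.
J + F + A: effort 12 + 4 + 9 = 25 ≤ 30, user value 8 + 8 + 9 = 25.
S + F + A: effort 13 + 4 + 9 = 26 ≤ 30, user value 7 + 8 + 9 = 24.
Best is J, F, and A with total user value 25.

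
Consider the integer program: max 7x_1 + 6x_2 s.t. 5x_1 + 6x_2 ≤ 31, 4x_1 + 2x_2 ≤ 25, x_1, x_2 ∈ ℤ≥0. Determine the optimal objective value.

(x_1,x_2)=(6,0): 5·6+6·0=30≤31, 4·6+2·0=24≤25, objective 42.
(x_1,x_2)=(5,1): 5·5+6·1=31≤31, 4·5+2·1=22≤25, objective 41.
No feasible integer point exceeds 42.

42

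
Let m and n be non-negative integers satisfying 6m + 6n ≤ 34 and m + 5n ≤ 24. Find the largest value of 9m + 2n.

45

(m,n)=(5,0): 6·5+6·0=30≤34, 1·5+5·0=5≤24, objective 45.
(m,n)=(4,1): 6·4+6·1=30≤34, 1·4+5·1=9≤24, objective 38.
(m,n)=(4,0): 6·4+6·0=24≤34, 1·4+5·0=4≤24, objective 36.
No feasible integer point exceeds 45.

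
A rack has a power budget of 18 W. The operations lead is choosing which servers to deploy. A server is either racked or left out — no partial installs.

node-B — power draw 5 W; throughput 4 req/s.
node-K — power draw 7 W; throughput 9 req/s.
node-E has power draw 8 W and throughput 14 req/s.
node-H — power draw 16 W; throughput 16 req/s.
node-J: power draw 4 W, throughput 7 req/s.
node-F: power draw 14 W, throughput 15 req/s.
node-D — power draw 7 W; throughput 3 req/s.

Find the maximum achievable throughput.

Take node-B, node-E, and node-J: power draw 5 + 8 + 4 = 17 ≤ 18, throughput 4 + 14 + 7 = 25.
No other feasible combination does better.

25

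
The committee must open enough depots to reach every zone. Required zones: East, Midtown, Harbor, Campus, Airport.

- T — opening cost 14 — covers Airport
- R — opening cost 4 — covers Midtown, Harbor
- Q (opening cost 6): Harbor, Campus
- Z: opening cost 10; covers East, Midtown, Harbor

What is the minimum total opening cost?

30

The greedy cost-per-new-zone heuristic would pick R, Q, Z, and T for 34, but a cheaper cover exists.
Choose T, Q, and Z: together they cover East, Midtown, Harbor, Campus, Airport — every zone.
Total opening cost: 14 + 6 + 10 = 30.
No cover costs less than 30.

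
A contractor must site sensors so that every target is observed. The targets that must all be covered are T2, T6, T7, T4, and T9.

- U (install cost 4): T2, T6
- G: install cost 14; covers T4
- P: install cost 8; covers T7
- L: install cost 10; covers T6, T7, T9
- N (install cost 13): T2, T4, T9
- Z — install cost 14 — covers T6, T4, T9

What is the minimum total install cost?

23

Choose L and N: together they cover T2, T6, T7, T4, T9 — every target.
Total install cost: 10 + 13 = 23.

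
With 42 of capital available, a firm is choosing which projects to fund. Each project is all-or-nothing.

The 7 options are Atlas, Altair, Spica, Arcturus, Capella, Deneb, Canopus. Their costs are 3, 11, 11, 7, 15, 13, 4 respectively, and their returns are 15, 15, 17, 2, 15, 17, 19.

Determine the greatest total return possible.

Atlas + Altair + Spica + Deneb + Canopus: cost 3 + 11 + 11 + 13 + 4 = 42 ≤ 42, return 15 + 15 + 17 + 17 + 19 = 83.
Atlas + Spica + Arcturus + Deneb + Canopus: cost 3 + 11 + 7 + 13 + 4 = 38 ≤ 42, return 15 + 17 + 2 + 17 + 19 = 70.
Best is Atlas, Altair, Spica, Deneb, and Canopus with total return 83.

83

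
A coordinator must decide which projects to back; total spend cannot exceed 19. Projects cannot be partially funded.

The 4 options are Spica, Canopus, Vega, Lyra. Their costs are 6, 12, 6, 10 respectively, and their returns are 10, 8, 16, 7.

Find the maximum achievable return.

Allowing fractional choices, the relaxed optimum would be about 30.9, but projects are indivisible.
Canopus + Vega: cost 12 + 6 = 18 ≤ 19, return 8 + 16 = 24.
Spica + Vega: cost 6 + 6 = 12 ≤ 19, return 10 + 16 = 26.
Best is Spica and Vega with total return 26.

26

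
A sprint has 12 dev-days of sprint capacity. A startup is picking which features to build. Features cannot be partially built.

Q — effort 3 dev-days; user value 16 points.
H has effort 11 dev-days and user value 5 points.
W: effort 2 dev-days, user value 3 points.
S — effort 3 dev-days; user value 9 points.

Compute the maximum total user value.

28

Allowing fractional choices, the relaxed optimum would be about 29.8, but features are indivisible.
Q + W + S: effort 3 + 2 + 3 = 8 ≤ 12, user value 16 + 3 + 9 = 28.
Q + W: effort 3 + 2 = 5 ≤ 12, user value 16 + 3 = 19.
Q + S: effort 3 + 3 = 6 ≤ 12, user value 16 + 9 = 25.
Best is Q, W, and S with total user value 28.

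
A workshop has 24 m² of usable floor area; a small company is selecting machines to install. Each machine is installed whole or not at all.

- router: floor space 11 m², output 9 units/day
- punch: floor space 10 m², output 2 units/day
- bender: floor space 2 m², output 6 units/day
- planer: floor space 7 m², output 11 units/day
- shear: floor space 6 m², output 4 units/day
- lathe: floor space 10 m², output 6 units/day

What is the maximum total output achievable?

Allowing fractional choices, the relaxed optimum would be about 28.7, but machines are indivisible.
router + bender + planer: floor space 11 + 2 + 7 = 20 ≤ 24, output 9 + 6 + 11 = 26.
router + planer + shear: floor space 11 + 7 + 6 = 24 ≤ 24, output 9 + 11 + 4 = 24.
Best is router, bender, and planer with total output 26.

26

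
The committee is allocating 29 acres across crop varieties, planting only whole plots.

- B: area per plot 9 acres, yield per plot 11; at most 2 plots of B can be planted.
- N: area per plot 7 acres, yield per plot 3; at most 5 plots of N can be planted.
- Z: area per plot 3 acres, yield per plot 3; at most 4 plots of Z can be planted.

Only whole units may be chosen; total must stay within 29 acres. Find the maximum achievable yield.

B has the best ratio (11/9); taking only B gives at most 2×11 = 22 (stopped by the supply cap of 2).
Mixing does better — 2×B and 3×Z: area 27 ≤ 29, yield 2·11 + 3·3 = 31.

31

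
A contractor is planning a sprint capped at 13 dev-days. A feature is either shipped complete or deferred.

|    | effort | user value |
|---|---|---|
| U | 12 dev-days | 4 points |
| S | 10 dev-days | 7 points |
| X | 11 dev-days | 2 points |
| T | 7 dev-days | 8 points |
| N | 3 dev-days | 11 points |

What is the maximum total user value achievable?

19

Allowing fractional choices, the relaxed optimum would be about 21.1, but features are indivisible.
T + N: effort 7 + 3 = 10 ≤ 13, user value 8 + 11 = 19.
S + N: effort 10 + 3 = 13 ≤ 13, user value 7 + 11 = 18.
N: effort 3 ≤ 13, user value 11.
Best is T and N with total user value 19.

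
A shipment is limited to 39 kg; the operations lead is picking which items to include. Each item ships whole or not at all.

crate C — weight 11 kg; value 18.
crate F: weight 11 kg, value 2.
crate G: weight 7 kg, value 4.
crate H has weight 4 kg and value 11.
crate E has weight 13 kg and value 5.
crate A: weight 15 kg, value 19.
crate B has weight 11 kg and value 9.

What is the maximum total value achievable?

52

Allowing fractional choices, the relaxed optimum would be about 55.4, but items are indivisible.
crate C + crate H + crate A: weight 11 + 4 + 15 = 30 ≤ 39, value 18 + 11 + 19 = 48.
crate C + crate G + crate H + crate A: weight 11 + 7 + 4 + 15 = 37 ≤ 39, value 18 + 4 + 11 + 19 = 52.
crate C + crate A + crate B: weight 11 + 15 + 11 = 37 ≤ 39, value 18 + 19 + 9 = 46.
Best is crate C, crate G, crate H, and crate A with total value 52.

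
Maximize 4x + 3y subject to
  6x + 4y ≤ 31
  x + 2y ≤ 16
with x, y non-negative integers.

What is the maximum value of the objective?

22

Relaxing integrality, the LP optimum is 23.25 at (x,y) = (0, 7.75), which is not an integer point.
(x,y)=(1,6) is feasible, giving 22.
(x,y)=(0,7) is feasible, giving 21.
(x,y)=(1,5) is feasible, giving 19.
No feasible integer point exceeds 22.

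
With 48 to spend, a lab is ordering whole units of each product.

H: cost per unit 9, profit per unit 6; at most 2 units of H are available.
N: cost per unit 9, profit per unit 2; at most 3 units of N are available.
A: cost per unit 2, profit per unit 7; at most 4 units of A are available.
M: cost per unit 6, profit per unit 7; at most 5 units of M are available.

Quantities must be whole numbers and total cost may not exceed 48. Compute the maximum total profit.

69

A has the best ratio (7/2); taking only A gives at most 4×7 = 28 (stopped by the supply cap of 4).
Mixing does better — 1×H, 4×A, and 5×M: cost 47 ≤ 48, profit 1·6 + 4·7 + 5·7 = 69.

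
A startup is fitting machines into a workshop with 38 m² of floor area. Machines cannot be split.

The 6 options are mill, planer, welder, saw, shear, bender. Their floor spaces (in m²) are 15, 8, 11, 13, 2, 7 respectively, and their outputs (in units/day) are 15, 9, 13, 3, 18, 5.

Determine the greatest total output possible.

Treat it as a binary knapsack problem.
Allowing fractional choices, the relaxed optimum would be about 56.4, but machines are indivisible.
mill + welder + shear + bender: floor space 15 + 11 + 2 + 7 = 35 ≤ 38, output 15 + 13 + 18 + 5 = 51.
mill + planer + welder + shear: floor space 15 + 8 + 11 + 2 = 36 ≤ 38, output 15 + 9 + 13 + 18 = 55.
mill + planer + shear + bender: floor space 15 + 8 + 2 + 7 = 32 ≤ 38, output 15 + 9 + 18 + 5 = 47.
Best is mill, planer, welder, and shear with total output 55.

55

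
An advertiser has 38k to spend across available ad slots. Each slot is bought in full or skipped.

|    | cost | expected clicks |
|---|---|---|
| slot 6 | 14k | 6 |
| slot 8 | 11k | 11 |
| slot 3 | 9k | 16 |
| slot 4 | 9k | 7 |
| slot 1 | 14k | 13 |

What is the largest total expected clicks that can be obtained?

40

Take slot 8, slot 3, and slot 1: cost 11 + 9 + 14 = 34 ≤ 38, expected clicks 11 + 16 + 13 = 40.
No other feasible combination does better.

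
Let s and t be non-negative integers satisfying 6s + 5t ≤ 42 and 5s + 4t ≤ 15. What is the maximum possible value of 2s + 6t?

18

Relaxing integrality, the LP optimum is 22.50 at (s,t) = (0, 3.75), which is not an integer point.
(s,t)=(0,3): 6·0+5·3=15≤42, 5·0+4·3=12≤15, objective 18.
(s,t)=(1,2): 6·1+5·2=16≤42, 5·1+4·2=13≤15, objective 14.
Maximum is 18 at (s,t)=(0,3).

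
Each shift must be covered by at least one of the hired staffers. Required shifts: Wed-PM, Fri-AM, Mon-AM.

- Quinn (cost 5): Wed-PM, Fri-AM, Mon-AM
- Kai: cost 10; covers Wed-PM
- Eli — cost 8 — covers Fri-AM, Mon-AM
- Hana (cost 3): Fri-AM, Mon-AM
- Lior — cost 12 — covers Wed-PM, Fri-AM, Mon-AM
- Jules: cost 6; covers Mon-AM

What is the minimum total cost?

5

Quinn alone covers Wed-PM, Fri-AM, Mon-AM — every shift.
Total cost: 5.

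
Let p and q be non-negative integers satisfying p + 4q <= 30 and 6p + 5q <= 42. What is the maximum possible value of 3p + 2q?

(p,q)=(7,0): 1·7+4·0=7≤30, 6·7+5·0=42≤42, objective 21.
(p,q)=(6,1): 1·6+4·1=10≤30, 6·6+5·1=41≤42, objective 20.
(p,q)=(6,0): 1·6+4·0=6≤30, 6·6+5·0=36≤42, objective 18.
The best lattice point is (7,0), giving 21.

21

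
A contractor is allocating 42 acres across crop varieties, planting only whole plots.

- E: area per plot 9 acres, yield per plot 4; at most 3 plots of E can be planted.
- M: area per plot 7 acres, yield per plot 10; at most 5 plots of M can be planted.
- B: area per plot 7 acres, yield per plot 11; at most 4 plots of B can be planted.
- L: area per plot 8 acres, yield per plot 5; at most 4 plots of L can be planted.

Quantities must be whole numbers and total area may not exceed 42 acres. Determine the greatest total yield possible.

This is a bounded integer knapsack.
B has the best ratio (11/7); taking only B gives at most 4×11 = 44 (stopped by the supply cap of 4).
Mixing does better — 2×M and 4×B: area 42 ≤ 42, yield 2·10 + 4·11 = 64.

64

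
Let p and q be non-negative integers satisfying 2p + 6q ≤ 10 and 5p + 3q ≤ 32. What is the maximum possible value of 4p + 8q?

(p,q)=(5,0) is feasible, giving 20.
(p,q)=(4,0) is feasible, giving 16.
Maximum is 20 at (p,q)=(5,0).

20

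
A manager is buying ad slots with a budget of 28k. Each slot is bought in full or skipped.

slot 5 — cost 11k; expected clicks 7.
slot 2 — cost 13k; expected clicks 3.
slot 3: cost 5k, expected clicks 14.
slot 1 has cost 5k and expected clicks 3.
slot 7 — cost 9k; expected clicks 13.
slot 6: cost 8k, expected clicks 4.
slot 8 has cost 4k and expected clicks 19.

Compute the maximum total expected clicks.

Allowing fractional choices, the relaxed optimum would be about 52.4, but ad slots are indivisible.
slot 3 + slot 7 + slot 6 + slot 8: cost 5 + 9 + 8 + 4 = 26 ≤ 28, expected clicks 14 + 13 + 4 + 19 = 50.
slot 3 + slot 1 + slot 7 + slot 8: cost 5 + 5 + 9 + 4 = 23 ≤ 28, expected clicks 14 + 3 + 13 + 19 = 49.
slot 3 + slot 7 + slot 8: cost 5 + 9 + 4 = 18 ≤ 28, expected clicks 14 + 13 + 19 = 46.
Best is slot 3, slot 7, slot 6, and slot 8 with total expected clicks 50.

50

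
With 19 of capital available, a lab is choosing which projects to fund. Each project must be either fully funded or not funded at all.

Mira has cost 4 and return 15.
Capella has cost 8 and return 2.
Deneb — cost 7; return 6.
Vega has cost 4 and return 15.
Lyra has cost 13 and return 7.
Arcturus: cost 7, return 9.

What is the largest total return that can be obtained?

39

Allowing fractional choices, the relaxed optimum would be about 42.4, but projects are indivisible.
Mira + Vega + Arcturus: cost 4 + 4 + 7 = 15 ≤ 19, return 15 + 15 + 9 = 39.
Mira + Deneb + Vega: cost 4 + 7 + 4 = 15 ≤ 19, return 15 + 6 + 15 = 36.
Best is Mira, Vega, and Arcturus with total return 39.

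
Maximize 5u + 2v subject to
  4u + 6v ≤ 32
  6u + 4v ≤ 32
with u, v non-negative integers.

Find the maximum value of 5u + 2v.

25

The continuous relaxation peaks at (5.33, 0) with value 26.67; rounding to a feasible lattice point costs some objective.
(u,v)=(5,0): 4·5+6·0=20≤32, 6·5+4·0=30≤32, objective 25.
(u,v)=(4,1): 4·4+6·1=22≤32, 6·4+4·1=28≤32, objective 22.
(u,v)=(4,0): 4·4+6·0=16≤32, 6·4+4·0=24≤32, objective 20.
Maximum is 25 at (u,v)=(5,0).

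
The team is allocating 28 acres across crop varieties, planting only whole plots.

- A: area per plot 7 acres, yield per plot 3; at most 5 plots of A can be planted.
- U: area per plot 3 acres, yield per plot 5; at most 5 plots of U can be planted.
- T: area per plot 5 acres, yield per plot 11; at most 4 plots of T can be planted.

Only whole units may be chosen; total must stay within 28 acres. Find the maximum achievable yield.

This is a bounded integer knapsack.
2×U and 4×T: area 26 ≤ 28, yield 2·5 + 4·11 = 54.
4×U and 3×T: area 27 ≤ 28, yield 4·5 + 3·11 = 53.
Best is 54.

54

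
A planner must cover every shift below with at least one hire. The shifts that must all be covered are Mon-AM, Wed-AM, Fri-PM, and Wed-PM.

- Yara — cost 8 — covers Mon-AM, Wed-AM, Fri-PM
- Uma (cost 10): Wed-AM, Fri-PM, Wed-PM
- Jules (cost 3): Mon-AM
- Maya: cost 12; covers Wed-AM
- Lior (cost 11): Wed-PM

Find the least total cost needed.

13

The greedy cost-per-new-shift heuristic would pick Yara and Uma for 18, but a cheaper cover exists.
Choose Uma and Jules: together they cover Mon-AM, Wed-AM, Fri-PM, Wed-PM — every shift.
Total cost: 10 + 3 = 13.
No cover costs less than 13.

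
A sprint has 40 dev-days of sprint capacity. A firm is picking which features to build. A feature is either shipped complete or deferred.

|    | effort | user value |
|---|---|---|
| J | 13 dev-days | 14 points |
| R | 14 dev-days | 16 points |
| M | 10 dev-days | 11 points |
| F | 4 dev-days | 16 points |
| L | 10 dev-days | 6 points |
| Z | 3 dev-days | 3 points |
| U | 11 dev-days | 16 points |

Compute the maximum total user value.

Allowing fractional choices, the relaxed optimum would be about 60.1, but features are indivisible.
R + M + F + U: effort 14 + 10 + 4 + 11 = 39 ≤ 40, user value 16 + 11 + 16 + 16 = 59.
R + F + L + U: effort 14 + 4 + 10 + 11 = 39 ≤ 40, user value 16 + 16 + 6 + 16 = 54.
J + M + F + U: effort 13 + 10 + 4 + 11 = 38 ≤ 40, user value 14 + 11 + 16 + 16 = 57.
Best is R, M, F, and U with total user value 59.

59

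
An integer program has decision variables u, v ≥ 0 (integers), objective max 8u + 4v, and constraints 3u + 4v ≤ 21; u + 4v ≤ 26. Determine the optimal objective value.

56

(u,v)=(7,0): 3·7+4·0=21≤21, 1·7+4·0=7≤26, objective 56.
(u,v)=(6,0): 3·6+4·0=18≤21, 1·6+4·0=6≤26, objective 48.
The best lattice point is (7,0), giving 56.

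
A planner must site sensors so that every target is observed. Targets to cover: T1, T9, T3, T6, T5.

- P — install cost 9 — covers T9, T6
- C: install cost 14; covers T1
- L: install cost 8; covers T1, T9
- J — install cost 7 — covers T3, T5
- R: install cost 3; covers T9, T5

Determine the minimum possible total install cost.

24

This is a weighted set-cover instance.
The greedy cost-per-new-target heuristic would pick R, J, L, and P for 27, but a cheaper cover exists.
Choose P, L, and J: together they cover T1, T9, T3, T6, T5 — every target.
Total install cost: 9 + 8 + 7 = 24.
No cover costs less than 24.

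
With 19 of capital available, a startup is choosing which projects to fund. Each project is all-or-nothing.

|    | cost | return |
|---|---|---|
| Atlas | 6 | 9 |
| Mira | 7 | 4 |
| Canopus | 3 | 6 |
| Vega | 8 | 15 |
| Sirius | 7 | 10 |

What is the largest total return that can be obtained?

31

Canopus + Vega + Sirius: cost 3 + 8 + 7 = 18 ≤ 19, return 6 + 15 + 10 = 31.
Atlas + Canopus + Vega: cost 6 + 3 + 8 = 17 ≤ 19, return 9 + 6 + 15 = 30.
Best is Canopus, Vega, and Sirius with total return 31.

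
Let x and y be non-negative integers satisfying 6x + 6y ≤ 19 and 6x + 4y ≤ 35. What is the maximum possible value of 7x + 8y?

24

Relaxing integrality, the LP optimum is 25.33 at (x,y) = (0, 3.17), which is not an integer point.
(x,y)=(0,3): 6·0+6·3=18≤19, 6·0+4·3=12≤35, objective 24.
(x,y)=(1,2): 6·1+6·2=18≤19, 6·1+4·2=14≤35, objective 23.
(x,y)=(0,2): 6·0+6·2=12≤19, 6·0+4·2=8≤35, objective 16.
No feasible integer point exceeds 24.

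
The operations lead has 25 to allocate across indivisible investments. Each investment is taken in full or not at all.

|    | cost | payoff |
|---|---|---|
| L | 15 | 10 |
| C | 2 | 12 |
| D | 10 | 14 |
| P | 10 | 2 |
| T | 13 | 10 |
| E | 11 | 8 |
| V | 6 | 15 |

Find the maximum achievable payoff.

41

Take C, D, and V: cost 2 + 10 + 6 = 18 ≤ 25, payoff 12 + 14 + 15 = 41.
No other feasible combination does better.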